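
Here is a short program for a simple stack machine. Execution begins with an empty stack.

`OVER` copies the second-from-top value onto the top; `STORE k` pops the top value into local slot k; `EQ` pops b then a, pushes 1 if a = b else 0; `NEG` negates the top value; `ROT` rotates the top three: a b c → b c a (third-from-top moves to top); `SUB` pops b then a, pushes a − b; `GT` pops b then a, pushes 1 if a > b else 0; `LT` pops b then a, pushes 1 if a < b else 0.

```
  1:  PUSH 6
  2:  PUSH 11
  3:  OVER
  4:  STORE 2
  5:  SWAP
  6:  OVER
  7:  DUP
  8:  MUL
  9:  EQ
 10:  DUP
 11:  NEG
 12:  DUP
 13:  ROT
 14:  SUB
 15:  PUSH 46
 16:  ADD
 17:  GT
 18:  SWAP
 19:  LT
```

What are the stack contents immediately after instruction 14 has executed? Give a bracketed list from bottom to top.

[11, 0, 0]

PUSH 6  : [6]
PUSH 11 : [6, 11]
OVER    : [6, 11, 6]
STORE 2 : [6, 11]
SWAP    : [11, 6]
OVER    : [11, 6, 11]
DUP     : [11, 6, 11, 11]
MUL     : [11, 6, 121]
EQ      : [11, 0]
DUP     : [11, 0, 0]
NEG     : [11, 0, 0]
DUP     : [11, 0, 0, 0]
ROT     : [11, 0, 0, 0]
SUB     : [11, 0, 0]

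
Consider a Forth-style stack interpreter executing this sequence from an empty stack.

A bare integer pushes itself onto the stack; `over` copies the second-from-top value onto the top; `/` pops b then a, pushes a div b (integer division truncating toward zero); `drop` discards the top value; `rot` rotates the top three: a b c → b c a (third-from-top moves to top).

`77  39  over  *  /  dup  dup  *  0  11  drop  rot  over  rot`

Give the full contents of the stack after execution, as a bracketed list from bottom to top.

[0, 0, 0, 0]

77    77
39    77 39
over  77 39 77
*     77 3003
/     0
dup   0 0
dup   0 0 0
*     0 0
0     0 0 0
11    0 0 0 11
drop  0 0 0
rot   0 0 0
over  0 0 0 0
rot   0 0 0 0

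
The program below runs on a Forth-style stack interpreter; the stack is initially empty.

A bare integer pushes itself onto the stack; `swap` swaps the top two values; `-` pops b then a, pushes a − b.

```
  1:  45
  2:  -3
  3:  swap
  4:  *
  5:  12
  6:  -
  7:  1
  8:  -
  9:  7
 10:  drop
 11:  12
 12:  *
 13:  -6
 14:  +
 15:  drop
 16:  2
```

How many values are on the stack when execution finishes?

45   → [45]
-3   → [45, -3]
swap → [-3, 45]
*    → [-135]
12   → [-135, 12]
-    → [-147]
1    → [-147, 1]
-    → [-148]
7    → [-148, 7]
drop → [-148]
12   → [-148, 12]
*    → [-1776]
-6   → [-1776, -6]
+    → [-1782]
drop → []
2    → [2]

1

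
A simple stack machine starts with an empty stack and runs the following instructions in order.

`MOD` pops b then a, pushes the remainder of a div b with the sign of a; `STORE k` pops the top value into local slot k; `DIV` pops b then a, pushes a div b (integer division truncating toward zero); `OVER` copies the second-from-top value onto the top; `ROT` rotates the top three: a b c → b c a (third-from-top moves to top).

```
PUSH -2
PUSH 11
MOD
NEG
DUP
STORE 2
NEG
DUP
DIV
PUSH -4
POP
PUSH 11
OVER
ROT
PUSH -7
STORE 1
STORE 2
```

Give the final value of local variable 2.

PUSH -2 → -2
PUSH 11 → -2 11
MOD     → -2
NEG     → 2
DUP     → 2 2
STORE 2 → 2
NEG     → -2
DUP     → -2 -2
DIV     → 1
PUSH -4 → 1 -4
POP     → 1
PUSH 11 → 1 11
OVER    → 1 11 1
ROT     → 11 1 1
PUSH -7 → 11 1 1 -7
STORE 1 → 11 1 1
STORE 2 → 11 1

1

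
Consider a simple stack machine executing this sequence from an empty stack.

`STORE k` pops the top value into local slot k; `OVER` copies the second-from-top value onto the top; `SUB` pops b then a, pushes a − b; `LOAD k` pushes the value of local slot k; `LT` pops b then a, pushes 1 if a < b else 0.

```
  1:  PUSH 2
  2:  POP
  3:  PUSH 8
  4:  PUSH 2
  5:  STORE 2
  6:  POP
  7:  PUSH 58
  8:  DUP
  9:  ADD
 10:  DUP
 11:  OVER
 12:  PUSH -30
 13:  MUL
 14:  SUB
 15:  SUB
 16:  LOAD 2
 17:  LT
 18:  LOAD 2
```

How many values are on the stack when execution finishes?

PUSH 2   → [2]
POP      → []
PUSH 8   → [8]
PUSH 2   → [8, 2]
STORE 2  → [8]
POP      → []
PUSH 58  → [58]
DUP      → [58, 58]
ADD      → [116]
DUP      → [116, 116]
OVER     → [116, 116, 116]
PUSH -30 → [116, 116, 116, -30]
MUL      → [116, 116, -3480]
SUB      → [116, 3596]
SUB      → [-3480]
LOAD 2   → [-3480, 2]
LT       → [1]
LOAD 2   → [1, 2]

2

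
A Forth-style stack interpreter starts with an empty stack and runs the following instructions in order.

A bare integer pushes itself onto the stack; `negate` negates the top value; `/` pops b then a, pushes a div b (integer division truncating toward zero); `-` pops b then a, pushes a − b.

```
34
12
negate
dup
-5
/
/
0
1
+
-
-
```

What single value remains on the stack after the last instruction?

34     → [34]
12     → [34, 12]
negate → [34, -12]
dup    → [34, -12, -12]
-5     → [34, -12, -12, -5]
/      → [34, -12, 2]
/      → [34, -6]
0      → [34, -6, 0]
1      → [34, -6, 0, 1]
+      → [34, -6, 1]
-      → [34, -7]
-      → [41]

41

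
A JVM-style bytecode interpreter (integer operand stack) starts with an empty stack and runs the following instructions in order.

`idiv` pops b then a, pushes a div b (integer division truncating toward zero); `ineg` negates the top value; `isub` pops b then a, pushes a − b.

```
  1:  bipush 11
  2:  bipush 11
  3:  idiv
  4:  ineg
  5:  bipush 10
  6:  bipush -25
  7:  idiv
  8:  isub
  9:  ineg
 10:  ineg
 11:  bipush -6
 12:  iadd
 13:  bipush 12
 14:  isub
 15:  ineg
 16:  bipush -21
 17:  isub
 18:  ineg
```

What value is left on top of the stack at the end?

bipush 11  -> [11]
bipush 11  -> [11, 11]
idiv       -> [1]
ineg       -> [-1]
bipush 10  -> [-1, 10]
bipush -25 -> [-1, 10, -25]
idiv       -> [-1, 0]
isub       -> [-1]
ineg       -> [1]
ineg       -> [-1]
bipush -6  -> [-1, -6]
iadd       -> [-7]
bipush 12  -> [-7, 12]
isub       -> [-19]
ineg       -> [19]
bipush -21 -> [19, -21]
isub       -> [40]
ineg       -> [-40]

-40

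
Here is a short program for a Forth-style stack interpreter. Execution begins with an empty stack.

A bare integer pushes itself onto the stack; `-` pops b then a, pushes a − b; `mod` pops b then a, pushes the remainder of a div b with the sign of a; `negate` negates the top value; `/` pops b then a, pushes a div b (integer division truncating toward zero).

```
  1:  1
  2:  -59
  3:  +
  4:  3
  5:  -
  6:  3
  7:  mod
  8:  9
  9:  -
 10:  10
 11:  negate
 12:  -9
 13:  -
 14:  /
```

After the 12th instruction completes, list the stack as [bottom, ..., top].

1       [1]
-59     [1, -59]
+       [-58]
3       [-58, 3]
-       [-61]
3       [-61, 3]
mod     [-1]
9       [-1, 9]
-       [-10]
10      [-10, 10]
negate  [-10, -10]
-9      [-10, -10, -9]

[-10, -10, -9]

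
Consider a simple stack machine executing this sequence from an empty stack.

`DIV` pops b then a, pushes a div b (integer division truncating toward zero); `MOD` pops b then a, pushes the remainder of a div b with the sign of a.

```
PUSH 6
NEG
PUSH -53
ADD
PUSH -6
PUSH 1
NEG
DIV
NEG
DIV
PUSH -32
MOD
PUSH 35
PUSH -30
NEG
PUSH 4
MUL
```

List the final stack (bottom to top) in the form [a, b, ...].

[9, 35, 120]

PUSH 6    [6]
NEG       [-6]
PUSH -53  [-6, -53]
ADD       [-59]
PUSH -6   [-59, -6]
PUSH 1    [-59, -6, 1]
NEG       [-59, -6, -1]
DIV       [-59, 6]
NEG       [-59, -6]
DIV       [9]
PUSH -32  [9, -32]
MOD       [9]
PUSH 35   [9, 35]
PUSH -30  [9, 35, -30]
NEG       [9, 35, 30]
PUSH 4    [9, 35, 30, 4]
MUL       [9, 35, 120]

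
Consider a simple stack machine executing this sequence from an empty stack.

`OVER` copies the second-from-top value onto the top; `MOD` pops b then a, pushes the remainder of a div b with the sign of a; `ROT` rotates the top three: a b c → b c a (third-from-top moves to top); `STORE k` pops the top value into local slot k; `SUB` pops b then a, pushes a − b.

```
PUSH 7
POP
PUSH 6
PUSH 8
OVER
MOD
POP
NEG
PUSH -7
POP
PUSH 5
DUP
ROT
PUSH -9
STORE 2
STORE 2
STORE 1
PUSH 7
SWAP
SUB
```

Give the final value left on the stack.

PUSH 7   7
POP      (empty)
PUSH 6   6
PUSH 8   6 8
OVER     6 8 6
MOD      6 2
POP      6
NEG      -6
PUSH -7  -6 -7
POP      -6
PUSH 5   -6 5
DUP      -6 5 5
ROT      5 5 -6
PUSH -9  5 5 -6 -9
STORE 2  5 5 -6
STORE 2  5 5
STORE 1  5
PUSH 7   5 7
SWAP     7 5
SUB      2

2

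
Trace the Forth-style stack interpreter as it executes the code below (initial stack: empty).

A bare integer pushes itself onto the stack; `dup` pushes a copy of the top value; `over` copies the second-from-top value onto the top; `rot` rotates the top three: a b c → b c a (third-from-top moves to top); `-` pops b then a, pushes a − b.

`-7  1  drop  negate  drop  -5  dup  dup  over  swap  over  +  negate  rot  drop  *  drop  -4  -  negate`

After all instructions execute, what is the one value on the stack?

-7     : [-7]
1      : [-7, 1]
drop   : [-7]
negate : [7]
drop   : []
-5     : [-5]
dup    : [-5, -5]
dup    : [-5, -5, -5]
over   : [-5, -5, -5, -5]
swap   : [-5, -5, -5, -5]
over   : [-5, -5, -5, -5, -5]
+      : [-5, -5, -5, -10]
negate : [-5, -5, -5, 10]
rot    : [-5, -5, 10, -5]
drop   : [-5, -5, 10]
*      : [-5, -50]
drop   : [-5]
-4     : [-5, -4]
-      : [-1]
negate : [1]

1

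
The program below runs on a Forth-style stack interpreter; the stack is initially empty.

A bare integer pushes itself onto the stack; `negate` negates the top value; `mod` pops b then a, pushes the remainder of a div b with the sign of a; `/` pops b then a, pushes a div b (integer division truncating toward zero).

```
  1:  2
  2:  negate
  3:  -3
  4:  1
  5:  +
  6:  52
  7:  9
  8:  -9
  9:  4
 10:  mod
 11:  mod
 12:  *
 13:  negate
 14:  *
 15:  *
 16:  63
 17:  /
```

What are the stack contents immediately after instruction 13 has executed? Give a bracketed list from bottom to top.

[-2, -2, 0]

2      : [2]
negate : [-2]
-3     : [-2, -3]
1      : [-2, -3, 1]
+      : [-2, -2]
52     : [-2, -2, 52]
9      : [-2, -2, 52, 9]
-9     : [-2, -2, 52, 9, -9]
4      : [-2, -2, 52, 9, -9, 4]
mod    : [-2, -2, 52, 9, -1]
mod    : [-2, -2, 52, 0]
*      : [-2, -2, 0]
negate : [-2, -2, 0]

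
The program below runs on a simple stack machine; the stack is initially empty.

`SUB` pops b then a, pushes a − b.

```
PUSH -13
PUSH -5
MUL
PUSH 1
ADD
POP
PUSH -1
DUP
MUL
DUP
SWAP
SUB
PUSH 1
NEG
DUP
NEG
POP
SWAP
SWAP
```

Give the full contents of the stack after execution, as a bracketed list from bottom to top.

PUSH -13  [-13]
PUSH -5   [-13, -5]
MUL       [65]
PUSH 1    [65, 1]
ADD       [66]
POP       []
PUSH -1   [-1]
DUP       [-1, -1]
MUL       [1]
DUP       [1, 1]
SWAP      [1, 1]
SUB       [0]
PUSH 1    [0, 1]
NEG       [0, -1]
DUP       [0, -1, -1]
NEG       [0, -1, 1]
POP       [0, -1]
SWAP      [-1, 0]
SWAP      [0, -1]

[0, -1]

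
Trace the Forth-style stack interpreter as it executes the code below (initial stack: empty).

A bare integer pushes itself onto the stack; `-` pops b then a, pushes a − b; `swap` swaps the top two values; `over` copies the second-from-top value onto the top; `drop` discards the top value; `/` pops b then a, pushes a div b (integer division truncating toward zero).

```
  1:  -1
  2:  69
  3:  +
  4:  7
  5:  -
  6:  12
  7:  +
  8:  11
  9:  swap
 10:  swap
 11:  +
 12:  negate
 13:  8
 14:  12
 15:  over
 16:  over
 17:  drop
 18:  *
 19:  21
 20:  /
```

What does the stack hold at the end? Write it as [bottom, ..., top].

[-84, 8, 4]

-1     -> -1
69     -> -1 69
+      -> 68
7      -> 68 7
-      -> 61
12     -> 61 12
+      -> 73
11     -> 73 11
swap   -> 11 73
swap   -> 73 11
+      -> 84
negate -> -84
8      -> -84 8
12     -> -84 8 12
over   -> -84 8 12 8
over   -> -84 8 12 8 12
drop   -> -84 8 12 8
*      -> -84 8 96
21     -> -84 8 96 21
/      -> -84 8 4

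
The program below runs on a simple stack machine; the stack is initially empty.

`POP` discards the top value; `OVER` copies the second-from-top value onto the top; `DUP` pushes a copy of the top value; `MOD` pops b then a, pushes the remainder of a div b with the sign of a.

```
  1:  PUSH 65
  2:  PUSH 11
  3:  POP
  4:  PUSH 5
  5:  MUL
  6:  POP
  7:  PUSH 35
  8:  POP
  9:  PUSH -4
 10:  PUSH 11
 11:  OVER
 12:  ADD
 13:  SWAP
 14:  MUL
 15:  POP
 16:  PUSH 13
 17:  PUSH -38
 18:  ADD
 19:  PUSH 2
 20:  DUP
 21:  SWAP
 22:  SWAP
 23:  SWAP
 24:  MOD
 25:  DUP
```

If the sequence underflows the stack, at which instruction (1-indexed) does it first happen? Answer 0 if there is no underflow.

PUSH 65  -> 65
PUSH 11  -> 65 11
POP      -> 65
PUSH 5   -> 65 5
MUL      -> 325
POP      -> (empty)
PUSH 35  -> 35
POP      -> (empty)
PUSH -4  -> -4
PUSH 11  -> -4 11
OVER     -> -4 11 -4
ADD      -> -4 7
SWAP     -> 7 -4
MUL      -> -28
POP      -> (empty)
PUSH 13  -> 13
PUSH -38 -> 13 -38
ADD      -> -25
PUSH 2   -> -25 2
DUP      -> -25 2 2
SWAP     -> -25 2 2
SWAP     -> -25 2 2
SWAP     -> -25 2 2
MOD      -> -25 0
DUP      -> -25 0 0

0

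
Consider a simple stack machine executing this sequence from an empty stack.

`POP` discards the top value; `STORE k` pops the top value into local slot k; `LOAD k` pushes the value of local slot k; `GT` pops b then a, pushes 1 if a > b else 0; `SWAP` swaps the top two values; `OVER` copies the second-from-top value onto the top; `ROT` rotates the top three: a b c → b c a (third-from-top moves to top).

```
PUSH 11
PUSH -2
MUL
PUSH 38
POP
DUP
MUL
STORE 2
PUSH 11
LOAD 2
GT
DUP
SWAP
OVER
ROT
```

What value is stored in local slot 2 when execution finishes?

484

PUSH 11 → [11]
PUSH -2 → [11, -2]
MUL     → [-22]
PUSH 38 → [-22, 38]
POP     → [-22]
DUP     → [-22, -22]
MUL     → [484]
STORE 2 → []
PUSH 11 → [11]
LOAD 2  → [11, 484]
GT      → [0]
DUP     → [0, 0]
SWAP    → [0, 0]
OVER    → [0, 0, 0]
ROT     → [0, 0, 0]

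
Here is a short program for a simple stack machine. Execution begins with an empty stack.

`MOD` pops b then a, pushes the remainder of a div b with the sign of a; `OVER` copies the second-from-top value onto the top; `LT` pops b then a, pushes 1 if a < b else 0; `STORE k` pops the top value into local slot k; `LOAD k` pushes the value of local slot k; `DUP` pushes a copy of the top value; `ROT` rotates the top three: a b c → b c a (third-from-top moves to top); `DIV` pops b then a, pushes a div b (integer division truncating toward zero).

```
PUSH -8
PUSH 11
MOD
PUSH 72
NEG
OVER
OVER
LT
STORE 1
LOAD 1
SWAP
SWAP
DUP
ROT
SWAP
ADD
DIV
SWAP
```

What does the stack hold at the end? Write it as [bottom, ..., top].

[0, -8]

PUSH -8 : [-8]
PUSH 11 : [-8, 11]
MOD     : [-8]
PUSH 72 : [-8, 72]
NEG     : [-8, -72]
OVER    : [-8, -72, -8]
OVER    : [-8, -72, -8, -72]
LT      : [-8, -72, 0]
STORE 1 : [-8, -72]
LOAD 1  : [-8, -72, 0]
SWAP    : [-8, 0, -72]
SWAP    : [-8, -72, 0]
DUP     : [-8, -72, 0, 0]
ROT     : [-8, 0, 0, -72]
SWAP    : [-8, 0, -72, 0]
ADD     : [-8, 0, -72]
DIV     : [-8, 0]
SWAP    : [0, -8]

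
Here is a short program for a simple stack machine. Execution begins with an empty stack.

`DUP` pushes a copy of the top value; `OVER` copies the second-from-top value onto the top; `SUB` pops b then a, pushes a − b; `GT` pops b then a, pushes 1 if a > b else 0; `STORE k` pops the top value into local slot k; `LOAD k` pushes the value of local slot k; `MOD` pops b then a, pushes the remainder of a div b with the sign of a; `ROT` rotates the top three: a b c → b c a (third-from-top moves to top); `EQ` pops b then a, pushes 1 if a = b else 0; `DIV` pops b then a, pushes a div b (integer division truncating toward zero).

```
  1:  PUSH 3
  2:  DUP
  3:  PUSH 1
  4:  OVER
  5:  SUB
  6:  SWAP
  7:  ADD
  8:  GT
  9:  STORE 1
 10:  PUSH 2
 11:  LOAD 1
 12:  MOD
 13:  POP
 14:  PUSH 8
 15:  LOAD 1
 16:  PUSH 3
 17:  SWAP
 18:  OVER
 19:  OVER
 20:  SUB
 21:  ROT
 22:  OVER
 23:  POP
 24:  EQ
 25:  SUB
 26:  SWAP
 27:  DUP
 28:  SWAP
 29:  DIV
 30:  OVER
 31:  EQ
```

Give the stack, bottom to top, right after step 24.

[8, 1, 0]

PUSH 3  → 3
DUP     → 3 3
PUSH 1  → 3 3 1
OVER    → 3 3 1 3
SUB     → 3 3 -2
SWAP    → 3 -2 3
ADD     → 3 1
GT      → 1
STORE 1 → (empty)
PUSH 2  → 2
LOAD 1  → 2 1
MOD     → 0
POP     → (empty)
PUSH 8  → 8
LOAD 1  → 8 1
PUSH 3  → 8 1 3
SWAP    → 8 3 1
OVER    → 8 3 1 3
OVER    → 8 3 1 3 1
SUB     → 8 3 1 2
ROT     → 8 1 2 3
OVER    → 8 1 2 3 2
POP     → 8 1 2 3
EQ      → 8 1 0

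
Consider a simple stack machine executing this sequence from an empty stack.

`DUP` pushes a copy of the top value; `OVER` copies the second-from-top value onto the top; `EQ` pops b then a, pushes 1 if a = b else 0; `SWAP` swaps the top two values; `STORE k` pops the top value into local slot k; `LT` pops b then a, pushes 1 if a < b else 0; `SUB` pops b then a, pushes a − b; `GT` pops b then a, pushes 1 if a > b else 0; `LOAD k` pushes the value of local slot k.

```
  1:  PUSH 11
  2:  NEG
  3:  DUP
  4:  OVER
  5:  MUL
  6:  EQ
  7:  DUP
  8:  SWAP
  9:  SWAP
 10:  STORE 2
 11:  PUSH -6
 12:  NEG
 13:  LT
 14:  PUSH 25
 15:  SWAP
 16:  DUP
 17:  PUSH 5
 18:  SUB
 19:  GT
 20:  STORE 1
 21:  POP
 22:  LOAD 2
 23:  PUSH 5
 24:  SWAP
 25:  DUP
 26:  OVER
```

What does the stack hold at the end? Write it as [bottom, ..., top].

[5, 0, 0, 0]

PUSH 11 : [11]
NEG     : [-11]
DUP     : [-11, -11]
OVER    : [-11, -11, -11]
MUL     : [-11, 121]
EQ      : [0]
DUP     : [0, 0]
SWAP    : [0, 0]
SWAP    : [0, 0]
STORE 2 : [0]
PUSH -6 : [0, -6]
NEG     : [0, 6]
LT      : [1]
PUSH 25 : [1, 25]
SWAP    : [25, 1]
DUP     : [25, 1, 1]
PUSH 5  : [25, 1, 1, 5]
SUB     : [25, 1, -4]
GT      : [25, 1]
STORE 1 : [25]
POP     : []
LOAD 2  : [0]
PUSH 5  : [0, 5]
SWAP    : [5, 0]
DUP     : [5, 0, 0]
OVER    : [5, 0, 0, 0]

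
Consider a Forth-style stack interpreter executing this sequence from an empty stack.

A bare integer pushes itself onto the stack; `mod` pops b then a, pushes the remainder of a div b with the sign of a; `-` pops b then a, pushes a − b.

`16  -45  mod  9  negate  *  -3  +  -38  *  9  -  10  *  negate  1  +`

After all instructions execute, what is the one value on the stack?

-55769

16     -> 16
-45    -> 16 -45
mod    -> 16
9      -> 16 9
negate -> 16 -9
*      -> -144
-3     -> -144 -3
+      -> -147
-38    -> -147 -38
*      -> 5586
9      -> 5586 9
-      -> 5577
10     -> 5577 10
*      -> 55770
negate -> -55770
1      -> -55770 1
+      -> -55769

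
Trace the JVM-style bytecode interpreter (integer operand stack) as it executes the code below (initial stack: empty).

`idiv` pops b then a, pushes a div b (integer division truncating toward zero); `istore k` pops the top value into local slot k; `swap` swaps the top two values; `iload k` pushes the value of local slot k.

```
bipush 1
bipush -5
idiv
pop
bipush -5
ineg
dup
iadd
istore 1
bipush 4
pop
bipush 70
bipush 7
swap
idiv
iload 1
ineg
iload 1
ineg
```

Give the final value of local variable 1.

bipush 1  -> [1]
bipush -5 -> [1, -5]
idiv      -> [0]
pop       -> []
bipush -5 -> [-5]
ineg      -> [5]
dup       -> [5, 5]
iadd      -> [10]
istore 1  -> []
bipush 4  -> [4]
pop       -> []
bipush 70 -> [70]
bipush 7  -> [70, 7]
swap      -> [7, 70]
idiv      -> [0]
iload 1   -> [0, 10]
ineg      -> [0, -10]
iload 1   -> [0, -10, 10]
ineg      -> [0, -10, -10]

10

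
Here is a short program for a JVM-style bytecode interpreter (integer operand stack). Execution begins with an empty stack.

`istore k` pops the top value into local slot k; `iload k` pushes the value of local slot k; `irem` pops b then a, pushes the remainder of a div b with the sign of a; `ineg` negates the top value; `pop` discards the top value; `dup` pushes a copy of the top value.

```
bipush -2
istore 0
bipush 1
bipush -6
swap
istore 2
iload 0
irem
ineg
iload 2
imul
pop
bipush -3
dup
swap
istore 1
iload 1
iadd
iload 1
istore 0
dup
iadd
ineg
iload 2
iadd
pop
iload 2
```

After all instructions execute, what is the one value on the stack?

bipush -2 -> [-2]
istore 0  -> []
bipush 1  -> [1]
bipush -6 -> [1, -6]
swap      -> [-6, 1]
istore 2  -> [-6]
iload 0   -> [-6, -2]
irem      -> [0]
ineg      -> [0]
iload 2   -> [0, 1]
imul      -> [0]
pop       -> []
bipush -3 -> [-3]
dup       -> [-3, -3]
swap      -> [-3, -3]
istore 1  -> [-3]
iload 1   -> [-3, -3]
iadd      -> [-6]
iload 1   -> [-6, -3]
istore 0  -> [-6]
dup       -> [-6, -6]
iadd      -> [-12]
ineg      -> [12]
iload 2   -> [12, 1]
iadd      -> [13]
pop       -> []
iload 2   -> [1]

1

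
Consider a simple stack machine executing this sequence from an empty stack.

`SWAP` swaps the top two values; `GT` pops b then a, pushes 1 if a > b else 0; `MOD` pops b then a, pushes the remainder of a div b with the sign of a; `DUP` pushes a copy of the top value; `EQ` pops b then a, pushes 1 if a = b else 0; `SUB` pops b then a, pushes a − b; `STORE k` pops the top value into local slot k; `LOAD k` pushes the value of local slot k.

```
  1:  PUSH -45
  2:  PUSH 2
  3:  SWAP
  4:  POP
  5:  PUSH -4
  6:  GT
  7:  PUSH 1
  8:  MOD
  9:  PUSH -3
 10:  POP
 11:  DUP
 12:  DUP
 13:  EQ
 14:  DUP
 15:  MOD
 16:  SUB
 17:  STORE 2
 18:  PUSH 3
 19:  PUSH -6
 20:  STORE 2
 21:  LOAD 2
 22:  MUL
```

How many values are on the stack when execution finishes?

1

PUSH -45 -> [-45]
PUSH 2   -> [-45, 2]
SWAP     -> [2, -45]
POP      -> [2]
PUSH -4  -> [2, -4]
GT       -> [1]
PUSH 1   -> [1, 1]
MOD      -> [0]
PUSH -3  -> [0, -3]
POP      -> [0]
DUP      -> [0, 0]
DUP      -> [0, 0, 0]
EQ       -> [0, 1]
DUP      -> [0, 1, 1]
MOD      -> [0, 0]
SUB      -> [0]
STORE 2  -> []
PUSH 3   -> [3]
PUSH -6  -> [3, -6]
STORE 2  -> [3]
LOAD 2   -> [3, -6]
MUL      -> [-18]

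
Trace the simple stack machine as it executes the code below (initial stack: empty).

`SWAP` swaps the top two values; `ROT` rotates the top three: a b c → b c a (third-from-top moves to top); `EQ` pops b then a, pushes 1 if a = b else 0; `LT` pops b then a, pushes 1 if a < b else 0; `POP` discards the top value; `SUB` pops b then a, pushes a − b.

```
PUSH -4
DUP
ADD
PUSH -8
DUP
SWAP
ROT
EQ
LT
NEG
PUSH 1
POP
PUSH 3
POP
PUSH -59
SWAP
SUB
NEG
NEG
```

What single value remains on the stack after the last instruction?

PUSH -4  -> [-4]
DUP      -> [-4, -4]
ADD      -> [-8]
PUSH -8  -> [-8, -8]
DUP      -> [-8, -8, -8]
SWAP     -> [-8, -8, -8]
ROT      -> [-8, -8, -8]
EQ       -> [-8, 1]
LT       -> [1]
NEG      -> [-1]
PUSH 1   -> [-1, 1]
POP      -> [-1]
PUSH 3   -> [-1, 3]
POP      -> [-1]
PUSH -59 -> [-1, -59]
SWAP     -> [-59, -1]
SUB      -> [-58]
NEG      -> [58]
NEG      -> [-58]

-58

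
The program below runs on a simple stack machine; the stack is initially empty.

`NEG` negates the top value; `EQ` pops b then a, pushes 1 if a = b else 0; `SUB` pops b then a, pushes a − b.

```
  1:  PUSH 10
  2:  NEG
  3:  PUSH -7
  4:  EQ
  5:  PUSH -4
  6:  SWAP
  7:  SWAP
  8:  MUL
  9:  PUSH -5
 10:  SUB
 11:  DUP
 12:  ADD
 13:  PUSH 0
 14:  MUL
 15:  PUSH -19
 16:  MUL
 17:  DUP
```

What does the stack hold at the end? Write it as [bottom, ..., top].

[0, 0]

PUSH 10  → 10
NEG      → -10
PUSH -7  → -10 -7
EQ       → 0
PUSH -4  → 0 -4
SWAP     → -4 0
SWAP     → 0 -4
MUL      → 0
PUSH -5  → 0 -5
SUB      → 5
DUP      → 5 5
ADD      → 10
PUSH 0   → 10 0
MUL      → 0
PUSH -19 → 0 -19
MUL      → 0
DUP      → 0 0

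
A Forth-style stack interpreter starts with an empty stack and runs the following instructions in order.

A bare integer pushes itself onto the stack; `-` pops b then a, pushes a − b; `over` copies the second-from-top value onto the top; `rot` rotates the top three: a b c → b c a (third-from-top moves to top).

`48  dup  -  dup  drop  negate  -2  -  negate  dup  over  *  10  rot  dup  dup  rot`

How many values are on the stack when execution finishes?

48     → [48]
dup    → [48, 48]
-      → [0]
dup    → [0, 0]
drop   → [0]
negate → [0]
-2     → [0, -2]
-      → [2]
negate → [-2]
dup    → [-2, -2]
over   → [-2, -2, -2]
*      → [-2, 4]
10     → [-2, 4, 10]
rot    → [4, 10, -2]
dup    → [4, 10, -2, -2]
dup    → [4, 10, -2, -2, -2]
rot    → [4, 10, -2, -2, -2]

5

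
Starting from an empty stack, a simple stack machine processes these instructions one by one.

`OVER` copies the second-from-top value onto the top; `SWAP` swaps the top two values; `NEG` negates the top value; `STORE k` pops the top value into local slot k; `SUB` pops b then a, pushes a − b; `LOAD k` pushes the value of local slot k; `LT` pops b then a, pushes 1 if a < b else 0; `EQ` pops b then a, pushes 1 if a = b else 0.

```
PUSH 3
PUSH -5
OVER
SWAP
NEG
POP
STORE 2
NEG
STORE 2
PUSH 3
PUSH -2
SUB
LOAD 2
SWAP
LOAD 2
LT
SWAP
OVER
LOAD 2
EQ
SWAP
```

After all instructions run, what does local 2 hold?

PUSH 3  → [3]
PUSH -5 → [3, -5]
OVER    → [3, -5, 3]
SWAP    → [3, 3, -5]
NEG     → [3, 3, 5]
POP     → [3, 3]
STORE 2 → [3]
NEG     → [-3]
STORE 2 → []
PUSH 3  → [3]
PUSH -2 → [3, -2]
SUB     → [5]
LOAD 2  → [5, -3]
SWAP    → [-3, 5]
LOAD 2  → [-3, 5, -3]
LT      → [-3, 0]
SWAP    → [0, -3]
OVER    → [0, -3, 0]
LOAD 2  → [0, -3, 0, -3]
EQ      → [0, -3, 0]
SWAP    → [0, 0, -3]

-3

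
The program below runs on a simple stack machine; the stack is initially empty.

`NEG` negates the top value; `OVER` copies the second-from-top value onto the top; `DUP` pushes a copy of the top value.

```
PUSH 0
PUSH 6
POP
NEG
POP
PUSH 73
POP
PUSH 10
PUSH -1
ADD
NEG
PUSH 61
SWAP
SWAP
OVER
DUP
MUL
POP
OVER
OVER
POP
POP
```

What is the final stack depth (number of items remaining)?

PUSH 0  : 0
PUSH 6  : 0 6
POP     : 0
NEG     : 0
POP     : (empty)
PUSH 73 : 73
POP     : (empty)
PUSH 10 : 10
PUSH -1 : 10 -1
ADD     : 9
NEG     : -9
PUSH 61 : -9 61
SWAP    : 61 -9
SWAP    : -9 61
OVER    : -9 61 -9
DUP     : -9 61 -9 -9
MUL     : -9 61 81
POP     : -9 61
OVER    : -9 61 -9
OVER    : -9 61 -9 61
POP     : -9 61 -9
POP     : -9 61

2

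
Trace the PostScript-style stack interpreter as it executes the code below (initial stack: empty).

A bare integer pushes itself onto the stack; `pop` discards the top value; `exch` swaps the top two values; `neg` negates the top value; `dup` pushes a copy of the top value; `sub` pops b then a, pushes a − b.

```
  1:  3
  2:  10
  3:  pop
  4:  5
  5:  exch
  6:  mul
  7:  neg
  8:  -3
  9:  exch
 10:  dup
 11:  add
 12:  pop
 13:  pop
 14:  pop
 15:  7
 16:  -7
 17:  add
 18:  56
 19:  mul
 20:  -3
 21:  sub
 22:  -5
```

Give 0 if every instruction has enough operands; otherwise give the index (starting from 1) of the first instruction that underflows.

3     3
10    3 10
pop   3
5     3 5
exch  5 3
mul   15
neg   -15
-3    -15 -3
exch  -3 -15
dup   -3 -15 -15
add   -3 -30
pop   -3
pop   (empty)
pop  — needs 1 operand, stack has 0 → underflow

14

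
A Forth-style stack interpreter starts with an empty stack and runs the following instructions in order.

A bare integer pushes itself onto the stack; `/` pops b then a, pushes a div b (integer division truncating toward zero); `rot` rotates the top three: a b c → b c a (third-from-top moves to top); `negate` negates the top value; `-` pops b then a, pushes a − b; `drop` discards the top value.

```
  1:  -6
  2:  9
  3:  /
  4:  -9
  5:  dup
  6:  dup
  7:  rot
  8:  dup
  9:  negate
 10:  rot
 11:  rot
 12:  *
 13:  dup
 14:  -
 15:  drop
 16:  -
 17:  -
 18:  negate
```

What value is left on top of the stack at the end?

-6      -6
9       -6 9
/       0
-9      0 -9
dup     0 -9 -9
dup     0 -9 -9 -9
rot     0 -9 -9 -9
dup     0 -9 -9 -9 -9
negate  0 -9 -9 -9 9
rot     0 -9 -9 9 -9
rot     0 -9 9 -9 -9
*       0 -9 9 81
dup     0 -9 9 81 81
-       0 -9 9 0
drop    0 -9 9
-       0 -18
-       18
negate  -18

-18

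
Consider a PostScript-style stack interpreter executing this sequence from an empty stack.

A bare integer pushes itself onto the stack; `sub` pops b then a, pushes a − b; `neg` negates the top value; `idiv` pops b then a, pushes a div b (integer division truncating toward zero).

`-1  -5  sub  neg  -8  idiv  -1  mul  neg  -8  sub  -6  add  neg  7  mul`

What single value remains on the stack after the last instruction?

-14

-1   -> [-1]
-5   -> [-1, -5]
sub  -> [4]
neg  -> [-4]
-8   -> [-4, -8]
idiv -> [0]
-1   -> [0, -1]
mul  -> [0]
neg  -> [0]
-8   -> [0, -8]
sub  -> [8]
-6   -> [8, -6]
add  -> [2]
neg  -> [-2]
7    -> [-2, 7]
mul  -> [-14]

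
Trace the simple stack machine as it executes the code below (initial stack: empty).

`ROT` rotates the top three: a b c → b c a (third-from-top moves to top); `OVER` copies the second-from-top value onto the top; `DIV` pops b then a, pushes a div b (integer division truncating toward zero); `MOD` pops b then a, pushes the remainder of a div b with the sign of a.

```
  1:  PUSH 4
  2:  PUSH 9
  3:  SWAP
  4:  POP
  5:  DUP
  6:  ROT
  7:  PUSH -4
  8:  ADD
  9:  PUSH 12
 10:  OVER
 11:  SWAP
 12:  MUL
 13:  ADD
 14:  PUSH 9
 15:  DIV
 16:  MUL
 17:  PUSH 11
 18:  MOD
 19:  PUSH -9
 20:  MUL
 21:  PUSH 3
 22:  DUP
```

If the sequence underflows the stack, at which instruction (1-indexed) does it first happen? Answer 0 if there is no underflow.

PUSH 4 → [4]
PUSH 9 → [4, 9]
SWAP   → [9, 4]
POP    → [9]
DUP    → [9, 9]
ROT  — needs 3 operands, stack has 2 → underflow

6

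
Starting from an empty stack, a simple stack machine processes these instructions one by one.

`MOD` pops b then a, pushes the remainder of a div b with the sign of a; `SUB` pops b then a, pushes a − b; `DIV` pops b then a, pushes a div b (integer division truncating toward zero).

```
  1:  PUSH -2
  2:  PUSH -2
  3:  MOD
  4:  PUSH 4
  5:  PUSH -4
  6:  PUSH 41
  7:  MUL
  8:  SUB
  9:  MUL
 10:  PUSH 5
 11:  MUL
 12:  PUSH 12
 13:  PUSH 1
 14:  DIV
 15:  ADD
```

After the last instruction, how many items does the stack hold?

1

PUSH -2 : -2
PUSH -2 : -2 -2
MOD     : 0
PUSH 4  : 0 4
PUSH -4 : 0 4 -4
PUSH 41 : 0 4 -4 41
MUL     : 0 4 -164
SUB     : 0 168
MUL     : 0
PUSH 5  : 0 5
MUL     : 0
PUSH 12 : 0 12
PUSH 1  : 0 12 1
DIV     : 0 12
ADD     : 12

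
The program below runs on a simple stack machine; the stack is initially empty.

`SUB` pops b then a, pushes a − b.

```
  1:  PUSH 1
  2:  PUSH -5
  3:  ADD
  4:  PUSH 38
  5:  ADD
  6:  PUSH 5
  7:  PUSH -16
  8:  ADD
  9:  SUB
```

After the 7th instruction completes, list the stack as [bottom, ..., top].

[34, 5, -16]

PUSH 1   : 1
PUSH -5  : 1 -5
ADD      : -4
PUSH 38  : -4 38
ADD      : 34
PUSH 5   : 34 5
PUSH -16 : 34 5 -16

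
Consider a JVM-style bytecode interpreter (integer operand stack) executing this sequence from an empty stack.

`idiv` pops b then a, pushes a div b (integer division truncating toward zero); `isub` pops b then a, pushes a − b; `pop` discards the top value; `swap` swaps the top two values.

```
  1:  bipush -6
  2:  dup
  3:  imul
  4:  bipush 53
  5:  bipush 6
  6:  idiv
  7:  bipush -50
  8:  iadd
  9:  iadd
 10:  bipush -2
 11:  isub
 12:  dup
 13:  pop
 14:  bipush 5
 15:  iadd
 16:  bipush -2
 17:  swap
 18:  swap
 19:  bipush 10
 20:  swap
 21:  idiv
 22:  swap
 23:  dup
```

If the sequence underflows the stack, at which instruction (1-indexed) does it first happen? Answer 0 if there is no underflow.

bipush -6   [-6]
dup         [-6, -6]
imul        [36]
bipush 53   [36, 53]
bipush 6    [36, 53, 6]
idiv        [36, 8]
bipush -50  [36, 8, -50]
iadd        [36, -42]
iadd        [-6]
bipush -2   [-6, -2]
isub        [-4]
dup         [-4, -4]
pop         [-4]
bipush 5    [-4, 5]
iadd        [1]
bipush -2   [1, -2]
swap        [-2, 1]
swap        [1, -2]
bipush 10   [1, -2, 10]
swap        [1, 10, -2]
idiv        [1, -5]
swap        [-5, 1]
dup         [-5, 1, 1]

0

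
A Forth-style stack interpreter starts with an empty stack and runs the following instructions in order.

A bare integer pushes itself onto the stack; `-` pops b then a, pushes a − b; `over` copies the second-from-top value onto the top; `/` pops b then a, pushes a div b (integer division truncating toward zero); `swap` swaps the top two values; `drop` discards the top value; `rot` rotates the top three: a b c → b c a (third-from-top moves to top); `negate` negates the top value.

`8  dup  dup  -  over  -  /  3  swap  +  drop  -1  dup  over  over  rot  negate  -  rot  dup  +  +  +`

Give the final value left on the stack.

-5

8      : [8]
dup    : [8, 8]
dup    : [8, 8, 8]
-      : [8, 0]
over   : [8, 0, 8]
-      : [8, -8]
/      : [-1]
3      : [-1, 3]
swap   : [3, -1]
+      : [2]
drop   : []
-1     : [-1]
dup    : [-1, -1]
over   : [-1, -1, -1]
over   : [-1, -1, -1, -1]
rot    : [-1, -1, -1, -1]
negate : [-1, -1, -1, 1]
-      : [-1, -1, -2]
rot    : [-1, -2, -1]
dup    : [-1, -2, -1, -1]
+      : [-1, -2, -2]
+      : [-1, -4]
+      : [-5]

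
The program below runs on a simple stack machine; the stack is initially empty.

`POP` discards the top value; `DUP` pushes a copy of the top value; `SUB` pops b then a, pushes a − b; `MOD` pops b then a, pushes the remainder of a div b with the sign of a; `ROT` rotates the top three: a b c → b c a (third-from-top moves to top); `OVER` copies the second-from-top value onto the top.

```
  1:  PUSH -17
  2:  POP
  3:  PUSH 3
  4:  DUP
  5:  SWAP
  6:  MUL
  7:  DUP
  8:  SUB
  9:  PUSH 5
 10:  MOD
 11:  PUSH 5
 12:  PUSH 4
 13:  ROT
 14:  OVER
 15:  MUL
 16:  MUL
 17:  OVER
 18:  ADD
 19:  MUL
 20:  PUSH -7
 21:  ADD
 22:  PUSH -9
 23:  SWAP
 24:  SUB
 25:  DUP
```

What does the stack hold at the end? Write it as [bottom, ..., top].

[-27, -27]

PUSH -17 -> -17
POP      -> (empty)
PUSH 3   -> 3
DUP      -> 3 3
SWAP     -> 3 3
MUL      -> 9
DUP      -> 9 9
SUB      -> 0
PUSH 5   -> 0 5
MOD      -> 0
PUSH 5   -> 0 5
PUSH 4   -> 0 5 4
ROT      -> 5 4 0
OVER     -> 5 4 0 4
MUL      -> 5 4 0
MUL      -> 5 0
OVER     -> 5 0 5
ADD      -> 5 5
MUL      -> 25
PUSH -7  -> 25 -7
ADD      -> 18
PUSH -9  -> 18 -9
SWAP     -> -9 18
SUB      -> -27
DUP      -> -27 -27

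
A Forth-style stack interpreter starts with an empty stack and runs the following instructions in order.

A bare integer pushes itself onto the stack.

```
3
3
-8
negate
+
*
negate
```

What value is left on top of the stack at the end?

3      -> 3
3      -> 3 3
-8     -> 3 3 -8
negate -> 3 3 8
+      -> 3 11
*      -> 33
negate -> -33

-33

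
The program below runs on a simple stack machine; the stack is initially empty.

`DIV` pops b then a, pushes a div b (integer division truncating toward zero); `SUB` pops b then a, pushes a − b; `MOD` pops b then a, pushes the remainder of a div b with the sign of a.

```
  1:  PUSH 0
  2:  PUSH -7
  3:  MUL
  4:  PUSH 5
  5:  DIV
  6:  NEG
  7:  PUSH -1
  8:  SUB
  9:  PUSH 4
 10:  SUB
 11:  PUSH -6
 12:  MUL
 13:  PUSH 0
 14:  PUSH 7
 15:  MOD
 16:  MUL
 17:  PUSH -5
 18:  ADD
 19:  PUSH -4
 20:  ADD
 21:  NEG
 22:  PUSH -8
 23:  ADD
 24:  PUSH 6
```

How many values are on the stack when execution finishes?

2

PUSH 0  → 0
PUSH -7 → 0 -7
MUL     → 0
PUSH 5  → 0 5
DIV     → 0
NEG     → 0
PUSH -1 → 0 -1
SUB     → 1
PUSH 4  → 1 4
SUB     → -3
PUSH -6 → -3 -6
MUL     → 18
PUSH 0  → 18 0
PUSH 7  → 18 0 7
MOD     → 18 0
MUL     → 0
PUSH -5 → 0 -5
ADD     → -5
PUSH -4 → -5 -4
ADD     → -9
NEG     → 9
PUSH -8 → 9 -8
ADD     → 1
PUSH 6  → 1 6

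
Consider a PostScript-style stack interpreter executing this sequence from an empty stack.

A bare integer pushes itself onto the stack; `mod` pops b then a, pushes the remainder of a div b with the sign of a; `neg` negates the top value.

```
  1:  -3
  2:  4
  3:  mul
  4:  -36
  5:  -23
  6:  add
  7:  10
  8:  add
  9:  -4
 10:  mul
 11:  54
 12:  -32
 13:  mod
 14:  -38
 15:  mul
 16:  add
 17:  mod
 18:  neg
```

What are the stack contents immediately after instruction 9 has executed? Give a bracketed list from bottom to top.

-3  : -3
4   : -3 4
mul : -12
-36 : -12 -36
-23 : -12 -36 -23
add : -12 -59
10  : -12 -59 10
add : -12 -49
-4  : -12 -49 -4

[-12, -49, -4]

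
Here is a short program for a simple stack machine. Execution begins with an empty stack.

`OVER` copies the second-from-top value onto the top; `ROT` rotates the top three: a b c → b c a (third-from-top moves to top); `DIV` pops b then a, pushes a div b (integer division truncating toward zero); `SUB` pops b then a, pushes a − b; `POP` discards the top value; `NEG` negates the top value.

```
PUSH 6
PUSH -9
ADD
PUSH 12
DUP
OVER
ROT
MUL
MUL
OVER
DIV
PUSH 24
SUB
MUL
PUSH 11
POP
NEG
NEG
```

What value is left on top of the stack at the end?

1800

PUSH 6   [6]
PUSH -9  [6, -9]
ADD      [-3]
PUSH 12  [-3, 12]
DUP      [-3, 12, 12]
OVER     [-3, 12, 12, 12]
ROT      [-3, 12, 12, 12]
MUL      [-3, 12, 144]
MUL      [-3, 1728]
OVER     [-3, 1728, -3]
DIV      [-3, -576]
PUSH 24  [-3, -576, 24]
SUB      [-3, -600]
MUL      [1800]
PUSH 11  [1800, 11]
POP      [1800]
NEG      [-1800]
NEG      [1800]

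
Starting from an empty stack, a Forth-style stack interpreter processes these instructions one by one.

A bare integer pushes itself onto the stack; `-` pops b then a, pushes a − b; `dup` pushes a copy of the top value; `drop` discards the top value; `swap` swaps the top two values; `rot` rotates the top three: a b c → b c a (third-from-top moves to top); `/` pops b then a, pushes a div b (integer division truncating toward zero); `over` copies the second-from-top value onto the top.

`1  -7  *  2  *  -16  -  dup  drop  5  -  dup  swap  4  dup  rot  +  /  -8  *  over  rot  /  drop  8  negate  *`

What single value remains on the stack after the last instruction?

1      : 1
-7     : 1 -7
*      : -7
2      : -7 2
*      : -14
-16    : -14 -16
-      : 2
dup    : 2 2
drop   : 2
5      : 2 5
-      : -3
dup    : -3 -3
swap   : -3 -3
4      : -3 -3 4
dup    : -3 -3 4 4
rot    : -3 4 4 -3
+      : -3 4 1
/      : -3 4
-8     : -3 4 -8
*      : -3 -32
over   : -3 -32 -3
rot    : -32 -3 -3
/      : -32 1
drop   : -32
8      : -32 8
negate : -32 -8
*      : 256

256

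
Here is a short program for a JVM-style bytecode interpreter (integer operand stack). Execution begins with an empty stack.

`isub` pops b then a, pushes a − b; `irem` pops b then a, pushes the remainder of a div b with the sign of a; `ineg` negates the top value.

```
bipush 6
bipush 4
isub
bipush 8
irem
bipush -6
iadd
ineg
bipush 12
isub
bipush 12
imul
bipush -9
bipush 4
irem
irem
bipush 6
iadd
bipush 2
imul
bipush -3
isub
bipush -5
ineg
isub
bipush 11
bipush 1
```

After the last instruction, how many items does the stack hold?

3

bipush 6  : 6
bipush 4  : 6 4
isub      : 2
bipush 8  : 2 8
irem      : 2
bipush -6 : 2 -6
iadd      : -4
ineg      : 4
bipush 12 : 4 12
isub      : -8
bipush 12 : -8 12
imul      : -96
bipush -9 : -96 -9
bipush 4  : -96 -9 4
irem      : -96 -1
irem      : 0
bipush 6  : 0 6
iadd      : 6
bipush 2  : 6 2
imul      : 12
bipush -3 : 12 -3
isub      : 15
bipush -5 : 15 -5
ineg      : 15 5
isub      : 10
bipush 11 : 10 11
bipush 1  : 10 11 1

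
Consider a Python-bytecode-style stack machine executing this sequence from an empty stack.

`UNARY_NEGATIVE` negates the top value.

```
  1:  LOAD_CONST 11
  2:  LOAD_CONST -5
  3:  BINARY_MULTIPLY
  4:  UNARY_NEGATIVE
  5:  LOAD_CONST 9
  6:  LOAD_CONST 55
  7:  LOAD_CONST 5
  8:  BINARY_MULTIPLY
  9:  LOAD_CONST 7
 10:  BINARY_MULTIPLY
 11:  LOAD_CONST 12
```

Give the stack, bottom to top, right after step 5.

[55, 9]

LOAD_CONST 11    11
LOAD_CONST -5    11 -5
BINARY_MULTIPLY  -55
UNARY_NEGATIVE   55
LOAD_CONST 9     55 9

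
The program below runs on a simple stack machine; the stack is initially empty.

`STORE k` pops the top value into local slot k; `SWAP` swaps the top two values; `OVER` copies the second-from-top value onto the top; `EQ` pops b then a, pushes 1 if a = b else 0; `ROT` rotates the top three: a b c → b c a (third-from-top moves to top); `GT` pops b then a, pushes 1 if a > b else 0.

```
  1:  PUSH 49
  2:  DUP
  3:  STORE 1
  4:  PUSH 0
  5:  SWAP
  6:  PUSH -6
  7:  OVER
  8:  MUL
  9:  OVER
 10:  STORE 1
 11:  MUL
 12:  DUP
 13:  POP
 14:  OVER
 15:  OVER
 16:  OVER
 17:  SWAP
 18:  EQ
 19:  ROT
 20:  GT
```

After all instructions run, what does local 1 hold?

49

PUSH 49 : [49]
DUP     : [49, 49]
STORE 1 : [49]
PUSH 0  : [49, 0]
SWAP    : [0, 49]
PUSH -6 : [0, 49, -6]
OVER    : [0, 49, -6, 49]
MUL     : [0, 49, -294]
OVER    : [0, 49, -294, 49]
STORE 1 : [0, 49, -294]
MUL     : [0, -14406]
DUP     : [0, -14406, -14406]
POP     : [0, -14406]
OVER    : [0, -14406, 0]
OVER    : [0, -14406, 0, -14406]
OVER    : [0, -14406, 0, -14406, 0]
SWAP    : [0, -14406, 0, 0, -14406]
EQ      : [0, -14406, 0, 0]
ROT     : [0, 0, 0, -14406]
GT      : [0, 0, 1]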